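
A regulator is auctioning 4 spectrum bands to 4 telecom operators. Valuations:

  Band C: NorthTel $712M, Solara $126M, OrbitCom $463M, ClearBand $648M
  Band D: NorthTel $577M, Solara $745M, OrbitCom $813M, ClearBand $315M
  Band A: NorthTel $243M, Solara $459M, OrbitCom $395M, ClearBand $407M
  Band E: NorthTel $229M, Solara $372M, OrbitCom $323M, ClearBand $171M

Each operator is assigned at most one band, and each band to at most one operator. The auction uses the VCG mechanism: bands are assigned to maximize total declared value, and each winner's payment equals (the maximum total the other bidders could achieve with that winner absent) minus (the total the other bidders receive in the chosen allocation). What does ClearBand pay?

ClearBand pays $87M.

Efficient allocation: NorthTel→Band C ($712M), Solara→Band E ($372M), OrbitCom→Band D ($813M), ClearBand→Band A ($407M); total welfare W = $2304M.
ClearBand receives Band A at value $407M, so the others get W − 407 = $1897M.
Without ClearBand: best allocation of the remaining 3 bidders over all 4 bands is NorthTel→Band C ($712M), Solara→Band A ($459M), OrbitCom→Band D ($813M), total $1984M.
VCG payment = (others' best without ClearBand) − (others' welfare with ClearBand) = 1984 − 1897 = $87M.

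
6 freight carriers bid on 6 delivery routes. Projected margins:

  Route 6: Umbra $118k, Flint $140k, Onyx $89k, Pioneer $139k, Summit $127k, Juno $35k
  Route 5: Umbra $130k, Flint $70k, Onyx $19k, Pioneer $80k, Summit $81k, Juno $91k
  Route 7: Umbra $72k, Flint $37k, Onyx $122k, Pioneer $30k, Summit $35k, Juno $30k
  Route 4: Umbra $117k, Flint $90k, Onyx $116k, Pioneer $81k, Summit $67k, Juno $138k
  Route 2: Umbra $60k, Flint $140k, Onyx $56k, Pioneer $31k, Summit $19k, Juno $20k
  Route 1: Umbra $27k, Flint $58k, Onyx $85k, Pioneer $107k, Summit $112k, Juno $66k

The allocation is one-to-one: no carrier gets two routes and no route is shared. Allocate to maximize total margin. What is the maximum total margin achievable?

Optimal: Umbra→Route 5 ($130k), Flint→Route 2 ($140k), Onyx→Route 7 ($122k), Pioneer→Route 6 ($139k), Summit→Route 1 ($112k), Juno→Route 4 ($138k) — total 130+140+122+139+112+138 = $781k.
Row-greedy (each carrier in turn takes its best remaining route) gives $586k, worse by 195.
Next-best assignment: Umbra→Route 5, Flint→Route 2, Onyx→Route 7, Pioneer→Route 1, Summit→Route 6, Juno→Route 4 = $764k.

Maximum total: $781k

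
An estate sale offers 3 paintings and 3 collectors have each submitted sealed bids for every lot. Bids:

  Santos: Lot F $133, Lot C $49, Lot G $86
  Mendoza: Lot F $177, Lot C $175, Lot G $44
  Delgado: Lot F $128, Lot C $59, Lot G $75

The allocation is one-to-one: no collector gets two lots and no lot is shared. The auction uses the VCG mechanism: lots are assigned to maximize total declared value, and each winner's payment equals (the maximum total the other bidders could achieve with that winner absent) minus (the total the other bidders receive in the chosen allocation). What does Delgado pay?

Delgado pays $47.

Efficient allocation: Santos→Lot G ($86), Mendoza→Lot C ($175), Delgado→Lot F ($128); total welfare W = $389.
Delgado receives Lot F at value $128, so the others get W − 128 = $261.
Without Delgado: best allocation of the remaining 2 bidders over all 3 lots is Santos→Lot F ($133), Mendoza→Lot C ($175), total $308.
VCG payment = (others' best without Delgado) − (others' welfare with Delgado) = 308 − 261 = $47.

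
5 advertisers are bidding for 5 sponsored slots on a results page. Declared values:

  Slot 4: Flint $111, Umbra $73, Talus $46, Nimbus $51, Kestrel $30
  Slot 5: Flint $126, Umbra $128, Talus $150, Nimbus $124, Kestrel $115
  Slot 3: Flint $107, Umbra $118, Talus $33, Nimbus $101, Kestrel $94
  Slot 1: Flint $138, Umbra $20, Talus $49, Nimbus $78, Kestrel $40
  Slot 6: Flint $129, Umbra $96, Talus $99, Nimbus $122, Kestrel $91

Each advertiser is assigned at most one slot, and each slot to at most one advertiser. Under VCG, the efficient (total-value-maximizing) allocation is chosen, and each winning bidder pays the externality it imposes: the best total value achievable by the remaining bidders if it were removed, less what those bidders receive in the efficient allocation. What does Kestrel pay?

Efficient allocation: Flint→Slot 1 ($138), Umbra→Slot 4 ($73), Talus→Slot 5 ($150), Nimbus→Slot 6 ($122), Kestrel→Slot 3 ($94); total welfare W = $577.
Kestrel receives Slot 3 at value $94, so the others get W − 94 = $483.
Without Kestrel: best allocation of the remaining 4 bidders over all 5 slots is Flint→Slot 1 ($138), Umbra→Slot 3 ($118), Talus→Slot 5 ($150), Nimbus→Slot 6 ($122), total $528.
VCG payment = (others' best without Kestrel) − (others' welfare with Kestrel) = 528 − 483 = $45.

Kestrel pays $45.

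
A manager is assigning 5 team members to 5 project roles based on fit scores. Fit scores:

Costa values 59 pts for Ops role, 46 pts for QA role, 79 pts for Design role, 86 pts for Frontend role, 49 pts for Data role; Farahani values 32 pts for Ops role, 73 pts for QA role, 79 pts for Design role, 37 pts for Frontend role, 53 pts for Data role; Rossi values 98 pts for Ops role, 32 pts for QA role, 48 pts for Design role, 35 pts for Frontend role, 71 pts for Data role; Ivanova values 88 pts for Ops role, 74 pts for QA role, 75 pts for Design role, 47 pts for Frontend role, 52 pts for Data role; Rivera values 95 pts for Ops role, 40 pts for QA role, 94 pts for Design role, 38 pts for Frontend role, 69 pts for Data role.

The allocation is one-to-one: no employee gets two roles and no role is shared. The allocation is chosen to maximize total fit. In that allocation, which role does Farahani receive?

Farahani receives QA role.

Optimal: Costa→Frontend role (86 pts), Farahani→QA role (73 pts), Rossi→Data role (71 pts), Ivanova→Ops role (88 pts), Rivera→Design role (94 pts) — total 86+73+71+88+94 = 412 pts.
Column-greedy (each role in turn goes to its best remaining employee) gives 405 pts, worse by 7.
Farahani's own top role is Design role (79 pts), but forcing Farahani→Design role and reassigning the rest optimally gives only 406 pts — worse by 6.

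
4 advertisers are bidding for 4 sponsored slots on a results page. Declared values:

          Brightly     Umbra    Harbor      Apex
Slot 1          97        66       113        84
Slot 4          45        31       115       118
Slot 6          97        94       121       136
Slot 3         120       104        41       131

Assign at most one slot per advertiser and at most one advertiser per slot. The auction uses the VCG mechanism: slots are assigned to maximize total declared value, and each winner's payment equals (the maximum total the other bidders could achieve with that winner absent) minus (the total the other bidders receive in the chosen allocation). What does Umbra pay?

Efficient allocation: Brightly→Slot 1 ($97), Umbra→Slot 3 ($104), Harbor→Slot 4 ($115), Apex→Slot 6 ($136); total welfare W = $452.
Umbra receives Slot 3 at value $104, so the others get W − 104 = $348.
Without Umbra: best allocation of the remaining 3 bidders over all 4 slots is Brightly→Slot 3 ($120), Harbor→Slot 4 ($115), Apex→Slot 6 ($136), total $371.
VCG payment = (others' best without Umbra) − (others' welfare with Umbra) = 371 − 348 = $23.

Umbra pays $23.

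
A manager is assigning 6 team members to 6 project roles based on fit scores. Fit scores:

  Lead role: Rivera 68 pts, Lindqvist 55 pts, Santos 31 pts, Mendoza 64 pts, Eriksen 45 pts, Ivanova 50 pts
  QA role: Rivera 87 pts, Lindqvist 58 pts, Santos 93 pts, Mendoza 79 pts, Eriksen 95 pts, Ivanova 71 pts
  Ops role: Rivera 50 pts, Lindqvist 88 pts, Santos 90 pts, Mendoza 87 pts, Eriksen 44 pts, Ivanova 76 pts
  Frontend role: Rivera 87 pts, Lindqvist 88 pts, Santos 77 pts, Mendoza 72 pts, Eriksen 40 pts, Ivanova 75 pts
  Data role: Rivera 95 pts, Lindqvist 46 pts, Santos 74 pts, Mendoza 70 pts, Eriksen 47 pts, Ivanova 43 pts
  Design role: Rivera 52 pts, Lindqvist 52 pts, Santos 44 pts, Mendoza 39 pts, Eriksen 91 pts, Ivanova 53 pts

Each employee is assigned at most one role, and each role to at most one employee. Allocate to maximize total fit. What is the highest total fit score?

Optimal: Rivera→Data role (95 pts), Lindqvist→Frontend role (88 pts), Santos→QA role (93 pts), Mendoza→Lead role (64 pts), Eriksen→Design role (91 pts), Ivanova→Ops role (76 pts) — total 95+88+93+64+91+76 = 507 pts.
Column-greedy (each role in turn goes to its best remaining employee) gives 464 pts, worse by 43.
Swapping Rivera↔Lindqvist (Rivera→Frontend role 87 pts, Lindqvist→Data role 46 pts) loses 50.

Maximum total: 507 pts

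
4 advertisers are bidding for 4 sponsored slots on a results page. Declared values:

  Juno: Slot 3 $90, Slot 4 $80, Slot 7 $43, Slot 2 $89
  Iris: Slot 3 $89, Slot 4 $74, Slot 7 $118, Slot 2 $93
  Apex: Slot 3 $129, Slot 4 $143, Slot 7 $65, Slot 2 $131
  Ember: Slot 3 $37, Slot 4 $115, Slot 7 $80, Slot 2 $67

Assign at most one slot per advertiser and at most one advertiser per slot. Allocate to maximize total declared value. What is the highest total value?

Treat this as an assignment problem: match each advertiser to one slot.
Optimal: Juno→Slot 3 ($90), Iris→Slot 7 ($118), Apex→Slot 2 ($131), Ember→Slot 4 ($115) — total 90+118+131+115 = $454.
Row-greedy (each advertiser in turn takes its best remaining slot) gives $418, worse by 36.
Next-best assignment: Juno→Slot 2, Iris→Slot 7, Apex→Slot 3, Ember→Slot 4 = $451.

Max total: $454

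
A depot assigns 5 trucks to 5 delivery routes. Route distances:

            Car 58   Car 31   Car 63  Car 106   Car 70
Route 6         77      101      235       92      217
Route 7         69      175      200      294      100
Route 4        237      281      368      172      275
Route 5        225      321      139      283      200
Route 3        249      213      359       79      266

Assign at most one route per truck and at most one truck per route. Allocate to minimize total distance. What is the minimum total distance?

Optimal: Car 58→Route 4 (237 km), Car 31→Route 6 (101 km), Car 63→Route 5 (139 km), Car 106→Route 3 (79 km), Car 70→Route 7 (100 km) — total 237+101+139+79+100 = 656 km.

Minimum total: 656 km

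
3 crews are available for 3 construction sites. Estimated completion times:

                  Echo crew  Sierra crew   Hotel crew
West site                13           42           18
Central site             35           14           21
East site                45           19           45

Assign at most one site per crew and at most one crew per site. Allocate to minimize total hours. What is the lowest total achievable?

Minimum total: 53 hours

Optimal: Echo crew→West site (13 hours), Sierra crew→East site (19 hours), Hotel crew→Central site (21 hours) — total 13+19+21 = 53 hours.
Column-greedy (each site in turn goes to its cheapest remaining crew) gives 72 hours, worse by 19.
Every other assignment is strictly worse.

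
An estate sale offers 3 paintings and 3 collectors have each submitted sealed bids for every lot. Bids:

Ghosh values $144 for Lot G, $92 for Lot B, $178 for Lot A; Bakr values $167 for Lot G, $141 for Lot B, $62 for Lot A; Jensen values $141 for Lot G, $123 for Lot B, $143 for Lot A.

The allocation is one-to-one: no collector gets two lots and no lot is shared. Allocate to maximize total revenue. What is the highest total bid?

Maximum total: $468

Treat this as an assignment problem: match each collector to one lot.
Optimal: Ghosh→Lot A ($178), Bakr→Lot G ($167), Jensen→Lot B ($123) — total 178+167+123 = $468.
Checked against all permutations: $468 is optimal.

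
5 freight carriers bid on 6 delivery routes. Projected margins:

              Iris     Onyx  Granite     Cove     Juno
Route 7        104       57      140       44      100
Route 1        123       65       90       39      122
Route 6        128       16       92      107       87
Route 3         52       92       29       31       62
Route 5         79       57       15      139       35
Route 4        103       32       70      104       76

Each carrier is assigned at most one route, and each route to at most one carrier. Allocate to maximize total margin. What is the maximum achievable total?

Optimal: Iris→Route 6 ($128k), Onyx→Route 3 ($92k), Granite→Route 7 ($140k), Cove→Route 5 ($139k), Juno→Route 1 ($122k) — total 128+92+140+139+122 = $621k.
Column-greedy (each route in turn goes to its best remaining carrier) gives $497k, worse by 124.
Next-best assignment: Iris→Route 4, Onyx→Route 3, Granite→Route 7, Cove→Route 5, Juno→Route 1 = $596k.
Swapping Onyx↔Cove (Onyx→Route 5 $57k, Cove→Route 3 $31k) loses 143.

Max total: $621k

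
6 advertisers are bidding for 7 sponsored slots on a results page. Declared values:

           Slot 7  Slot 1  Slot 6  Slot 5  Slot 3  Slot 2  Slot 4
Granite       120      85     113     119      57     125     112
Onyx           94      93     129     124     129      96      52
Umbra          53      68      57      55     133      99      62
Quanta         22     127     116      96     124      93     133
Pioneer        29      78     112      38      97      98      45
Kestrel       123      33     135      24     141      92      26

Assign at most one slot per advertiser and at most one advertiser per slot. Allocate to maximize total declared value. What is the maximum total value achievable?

This is the linear assignment problem.
Optimal: Granite→Slot 2 ($125), Onyx→Slot 5 ($124), Umbra→Slot 3 ($133), Quanta→Slot 4 ($133), Pioneer→Slot 6 ($112), Kestrel→Slot 7 ($123) — total 125+124+133+133+112+123 = $750.
Column-greedy (each slot in turn goes to its best remaining advertiser) gives $729, worse by 21.
Next-best assignment: Granite→Slot 2, Onyx→Slot 5, Umbra→Slot 3, Quanta→Slot 1, Pioneer→Slot 6, Kestrel→Slot 7 = $744.

Maximum total: $750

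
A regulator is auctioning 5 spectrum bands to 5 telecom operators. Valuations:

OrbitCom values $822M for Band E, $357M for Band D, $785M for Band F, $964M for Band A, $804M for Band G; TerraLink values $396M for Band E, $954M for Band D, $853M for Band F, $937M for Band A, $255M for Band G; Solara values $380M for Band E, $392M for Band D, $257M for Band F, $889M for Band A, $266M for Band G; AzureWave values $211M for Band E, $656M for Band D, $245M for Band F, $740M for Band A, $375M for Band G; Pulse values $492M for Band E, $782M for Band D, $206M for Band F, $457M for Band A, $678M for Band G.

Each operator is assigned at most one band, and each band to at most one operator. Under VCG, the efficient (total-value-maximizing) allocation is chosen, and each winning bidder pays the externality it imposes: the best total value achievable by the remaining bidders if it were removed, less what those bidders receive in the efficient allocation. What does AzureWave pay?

AzureWave pays $104M.

Efficient allocation: OrbitCom→Band E ($822M), TerraLink→Band F ($853M), Solara→Band A ($889M), AzureWave→Band D ($656M), Pulse→Band G ($678M); total welfare W = $3898M.
AzureWave receives Band D at value $656M, so the others get W − 656 = $3242M.
Without AzureWave: best allocation of the remaining 4 bidders over all 5 bands is OrbitCom→Band E ($822M), TerraLink→Band F ($853M), Solara→Band A ($889M), Pulse→Band D ($782M), total $3346M.
VCG payment = (others' best without AzureWave) − (others' welfare with AzureWave) = 3346 − 3242 = $104M.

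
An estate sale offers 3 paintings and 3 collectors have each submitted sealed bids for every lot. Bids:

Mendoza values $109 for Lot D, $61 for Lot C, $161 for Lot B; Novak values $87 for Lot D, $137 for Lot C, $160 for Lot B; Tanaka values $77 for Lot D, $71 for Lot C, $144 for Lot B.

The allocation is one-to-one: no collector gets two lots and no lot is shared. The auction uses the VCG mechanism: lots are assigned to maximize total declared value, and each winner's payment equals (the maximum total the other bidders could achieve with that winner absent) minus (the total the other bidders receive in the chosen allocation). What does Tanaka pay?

Tanaka pays $52.

Efficient allocation: Mendoza→Lot D ($109), Novak→Lot C ($137), Tanaka→Lot B ($144); total welfare W = $390.
Tanaka receives Lot B at value $144, so the others get W − 144 = $246.
Without Tanaka: best allocation of the remaining 2 bidders over all 3 lots is Mendoza→Lot B ($161), Novak→Lot C ($137), total $298.
VCG payment = (others' best without Tanaka) − (others' welfare with Tanaka) = 298 − 246 = $52.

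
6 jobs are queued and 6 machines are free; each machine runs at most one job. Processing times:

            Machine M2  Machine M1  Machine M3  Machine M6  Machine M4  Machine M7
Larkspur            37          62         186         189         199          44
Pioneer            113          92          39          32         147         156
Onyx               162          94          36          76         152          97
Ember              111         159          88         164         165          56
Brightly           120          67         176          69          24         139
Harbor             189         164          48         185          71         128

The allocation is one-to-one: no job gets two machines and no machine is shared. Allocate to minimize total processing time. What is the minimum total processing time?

This is a one-to-one assignment (minimum-cost bipartite matching).
Optimal: Larkspur→Machine M2 (37 min), Pioneer→Machine M6 (32 min), Onyx→Machine M1 (94 min), Ember→Machine M7 (56 min), Brightly→Machine M4 (24 min), Harbor→Machine M3 (48 min) — total 37+32+94+56+24+48 = 291 min.
Row-greedy (each job in turn takes its cheapest remaining machine) gives 349 min, worse by 58.

Min total: 291 min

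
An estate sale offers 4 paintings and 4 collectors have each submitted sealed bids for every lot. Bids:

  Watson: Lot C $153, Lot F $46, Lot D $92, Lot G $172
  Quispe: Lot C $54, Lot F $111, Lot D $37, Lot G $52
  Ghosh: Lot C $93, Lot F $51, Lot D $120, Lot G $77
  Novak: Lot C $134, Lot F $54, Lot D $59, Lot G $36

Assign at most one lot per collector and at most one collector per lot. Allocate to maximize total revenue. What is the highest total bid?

Optimal: Watson→Lot G ($172), Quispe→Lot F ($111), Ghosh→Lot D ($120), Novak→Lot C ($134) — total 172+111+120+134 = $537.
Column-greedy (each lot in turn goes to its best remaining collector) gives $420, worse by 117.
Checked against all permutations: $537 is optimal.

Maximum total: $537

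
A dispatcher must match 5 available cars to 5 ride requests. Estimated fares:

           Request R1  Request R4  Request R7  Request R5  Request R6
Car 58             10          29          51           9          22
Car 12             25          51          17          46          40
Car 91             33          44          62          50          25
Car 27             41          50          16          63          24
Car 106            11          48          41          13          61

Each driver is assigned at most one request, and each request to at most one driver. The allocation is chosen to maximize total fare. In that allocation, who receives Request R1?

This is a one-to-one assignment (maximum-weight bipartite matching).
Optimal: Car 58→Request R7 ($51), Car 12→Request R4 ($51), Car 91→Request R1 ($33), Car 27→Request R5 ($63), Car 106→Request R6 ($61) — total 51+51+33+63+61 = $259.
Column-greedy (each request in turn goes to its best remaining driver) gives $189, worse by 70.
Next-best assignment: Car 58→Request R7, Car 12→Request R4, Car 91→Request R5, Car 27→Request R1, Car 106→Request R6 = $254.
No other one-to-one assignment exceeds $259.
Car 91's own top request is Request R7 ($62), but forcing Car 91→Request R7 and reassigning the rest optimally gives only $247 — worse by 12.

Car 91 receives Request R1.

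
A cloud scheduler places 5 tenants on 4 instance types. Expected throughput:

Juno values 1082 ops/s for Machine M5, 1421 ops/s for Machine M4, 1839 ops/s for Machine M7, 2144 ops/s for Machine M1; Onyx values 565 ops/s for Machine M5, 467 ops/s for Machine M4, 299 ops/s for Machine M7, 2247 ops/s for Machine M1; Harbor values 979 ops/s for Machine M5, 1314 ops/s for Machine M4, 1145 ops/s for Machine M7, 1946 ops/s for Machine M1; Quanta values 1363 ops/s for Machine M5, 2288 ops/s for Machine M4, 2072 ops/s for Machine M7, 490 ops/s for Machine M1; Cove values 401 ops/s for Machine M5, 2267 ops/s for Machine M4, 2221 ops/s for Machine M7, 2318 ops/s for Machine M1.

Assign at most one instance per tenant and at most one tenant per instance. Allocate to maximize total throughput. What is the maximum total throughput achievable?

Optimal: Juno→Machine M5 (1082 ops/s), Quanta→Machine M4 (2288 ops/s), Cove→Machine M7 (2221 ops/s), Onyx→Machine M1 (2247 ops/s) — total 1082+2288+2221+2247 = 7838 ops/s.
Column-greedy (each instance in turn goes to its best remaining tenant) gives 7716 ops/s, worse by 122.
Every other assignment is strictly worse.

Max total: 7838 ops/s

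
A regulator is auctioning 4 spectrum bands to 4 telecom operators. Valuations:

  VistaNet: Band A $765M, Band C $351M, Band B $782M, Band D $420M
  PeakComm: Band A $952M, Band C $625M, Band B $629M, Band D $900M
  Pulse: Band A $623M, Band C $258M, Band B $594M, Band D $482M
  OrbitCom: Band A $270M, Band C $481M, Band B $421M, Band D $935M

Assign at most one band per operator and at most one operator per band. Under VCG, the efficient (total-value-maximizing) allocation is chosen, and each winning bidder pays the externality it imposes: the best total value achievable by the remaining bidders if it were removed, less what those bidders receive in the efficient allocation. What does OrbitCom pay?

Efficient allocation: VistaNet→Band B ($782M), PeakComm→Band C ($625M), Pulse→Band A ($623M), OrbitCom→Band D ($935M); total welfare W = $2965M.
OrbitCom receives Band D at value $935M, so the others get W − 935 = $2030M.
Without OrbitCom: best allocation of the remaining 3 bidders over all 4 bands is VistaNet→Band B ($782M), PeakComm→Band D ($900M), Pulse→Band A ($623M), total $2305M.
VCG payment = (others' best without OrbitCom) − (others' welfare with OrbitCom) = 2305 − 2030 = $275M.

OrbitCom pays $275M.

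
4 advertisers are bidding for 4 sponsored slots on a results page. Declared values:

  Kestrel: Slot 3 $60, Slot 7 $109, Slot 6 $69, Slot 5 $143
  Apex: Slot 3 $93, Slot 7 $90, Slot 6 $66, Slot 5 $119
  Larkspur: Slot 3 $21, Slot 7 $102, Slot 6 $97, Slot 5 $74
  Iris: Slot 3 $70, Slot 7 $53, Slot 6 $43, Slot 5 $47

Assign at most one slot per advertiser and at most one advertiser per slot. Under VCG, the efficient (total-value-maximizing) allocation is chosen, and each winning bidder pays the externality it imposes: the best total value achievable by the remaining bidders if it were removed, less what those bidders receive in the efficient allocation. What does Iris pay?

Iris pays $8.

Efficient allocation: Kestrel→Slot 5 ($143), Apex→Slot 7 ($90), Larkspur→Slot 6 ($97), Iris→Slot 3 ($70); total welfare W = $400.
Iris receives Slot 3 at value $70, so the others get W − 70 = $330.
Without Iris: best allocation of the remaining 3 bidders over all 4 slots is Kestrel→Slot 5 ($143), Apex→Slot 3 ($93), Larkspur→Slot 7 ($102), total $338.
VCG payment = (others' best without Iris) − (others' welfare with Iris) = 338 − 330 = $8.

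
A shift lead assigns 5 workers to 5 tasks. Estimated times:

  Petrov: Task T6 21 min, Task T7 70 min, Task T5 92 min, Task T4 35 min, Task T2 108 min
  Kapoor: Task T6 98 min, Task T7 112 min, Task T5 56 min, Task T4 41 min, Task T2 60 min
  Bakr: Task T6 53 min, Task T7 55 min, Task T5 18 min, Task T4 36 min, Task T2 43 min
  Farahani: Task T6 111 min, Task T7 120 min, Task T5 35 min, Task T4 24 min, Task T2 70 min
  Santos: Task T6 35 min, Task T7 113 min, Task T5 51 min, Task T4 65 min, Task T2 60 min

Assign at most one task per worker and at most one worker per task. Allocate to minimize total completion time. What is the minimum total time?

Min total: 207 min

Optimal: Petrov→Task T7 (70 min), Kapoor→Task T2 (60 min), Bakr→Task T5 (18 min), Farahani→Task T4 (24 min), Santos→Task T6 (35 min) — total 70+60+18+24+35 = 207 min.
Column-greedy (each task in turn goes to its cheapest remaining worker) gives 212 min, worse by 5.
Next-best assignment: Petrov→Task T6, Kapoor→Task T2, Bakr→Task T7, Farahani→Task T4, Santos→Task T5 = 211 min.
Checked against all permutations: 207 min is optimal.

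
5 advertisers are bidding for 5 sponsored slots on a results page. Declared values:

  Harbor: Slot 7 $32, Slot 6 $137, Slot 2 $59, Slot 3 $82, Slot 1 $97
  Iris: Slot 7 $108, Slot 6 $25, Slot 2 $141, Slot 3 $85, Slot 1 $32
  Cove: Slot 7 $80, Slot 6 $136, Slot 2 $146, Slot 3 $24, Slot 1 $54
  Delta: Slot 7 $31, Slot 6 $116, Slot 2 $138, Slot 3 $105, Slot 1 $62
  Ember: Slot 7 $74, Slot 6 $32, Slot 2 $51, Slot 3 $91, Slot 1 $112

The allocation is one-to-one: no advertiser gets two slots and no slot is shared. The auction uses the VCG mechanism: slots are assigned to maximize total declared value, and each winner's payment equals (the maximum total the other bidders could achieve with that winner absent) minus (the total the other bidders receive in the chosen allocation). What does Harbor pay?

Harbor pays $23.

Efficient allocation: Harbor→Slot 6 ($137), Iris→Slot 7 ($108), Cove→Slot 2 ($146), Delta→Slot 3 ($105), Ember→Slot 1 ($112); total welfare W = $608.
Harbor receives Slot 6 at value $137, so the others get W − 137 = $471.
Without Harbor: best allocation of the remaining 4 bidders over all 5 slots is Iris→Slot 7 ($108), Cove→Slot 6 ($136), Delta→Slot 2 ($138), Ember→Slot 1 ($112), total $494.
VCG payment = (others' best without Harbor) − (others' welfare with Harbor) = 494 − 471 = $23.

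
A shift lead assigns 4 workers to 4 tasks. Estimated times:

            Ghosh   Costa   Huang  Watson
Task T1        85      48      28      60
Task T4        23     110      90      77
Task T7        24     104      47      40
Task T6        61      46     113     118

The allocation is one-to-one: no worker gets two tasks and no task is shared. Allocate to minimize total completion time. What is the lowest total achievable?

Min total: 137 min

Treat this as an assignment problem: match each worker to one task.
Optimal: Ghosh→Task T4 (23 min), Costa→Task T6 (46 min), Huang→Task T1 (28 min), Watson→Task T7 (40 min) — total 23+46+28+40 = 137 min.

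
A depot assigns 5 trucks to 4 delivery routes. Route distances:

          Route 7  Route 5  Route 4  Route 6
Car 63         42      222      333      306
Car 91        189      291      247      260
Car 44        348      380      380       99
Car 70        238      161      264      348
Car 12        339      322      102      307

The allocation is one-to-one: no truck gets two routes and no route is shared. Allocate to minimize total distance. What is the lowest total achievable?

Minimum total: 404 km

Optimal: Car 63→Route 7 (42 km), Car 70→Route 5 (161 km), Car 12→Route 4 (102 km), Car 44→Route 6 (99 km) — total 42+161+102+99 = 404 km.
Row-greedy (each truck in turn takes its cheapest remaining route) gives 549 km, worse by 145.
Swapping Car 63↔Car 70 (Car 63→Route 5 222 km, Car 70→Route 7 238 km) adds 257.
Checked against all permutations: 404 km is optimal.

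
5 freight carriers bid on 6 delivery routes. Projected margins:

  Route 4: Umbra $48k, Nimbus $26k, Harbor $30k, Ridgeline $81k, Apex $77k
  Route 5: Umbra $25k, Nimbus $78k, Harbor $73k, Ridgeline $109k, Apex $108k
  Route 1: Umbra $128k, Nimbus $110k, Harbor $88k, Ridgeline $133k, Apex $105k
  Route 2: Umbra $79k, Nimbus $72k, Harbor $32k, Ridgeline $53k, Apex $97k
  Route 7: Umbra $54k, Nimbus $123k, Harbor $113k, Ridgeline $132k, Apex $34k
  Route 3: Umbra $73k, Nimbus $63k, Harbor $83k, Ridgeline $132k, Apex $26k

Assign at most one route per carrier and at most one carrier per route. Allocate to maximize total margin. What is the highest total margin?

Maximum total: $553k

This is the linear assignment problem.
Optimal: Umbra→Route 1 ($128k), Nimbus→Route 2 ($72k), Harbor→Route 7 ($113k), Ridgeline→Route 3 ($132k), Apex→Route 5 ($108k) — total 128+72+113+132+108 = $553k.
Column-greedy (each route in turn goes to its best remaining carrier) gives $502k, worse by 51.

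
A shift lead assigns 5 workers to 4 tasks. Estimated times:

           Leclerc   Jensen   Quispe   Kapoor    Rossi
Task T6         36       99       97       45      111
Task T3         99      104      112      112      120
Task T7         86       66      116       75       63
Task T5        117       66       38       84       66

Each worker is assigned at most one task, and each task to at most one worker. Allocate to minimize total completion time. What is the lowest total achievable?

Minimum total: 241 min

Optimal: Leclerc→Task T6 (36 min), Jensen→Task T3 (104 min), Rossi→Task T7 (63 min), Quispe→Task T5 (38 min) — total 36+104+63+38 = 241 min.
Row-greedy (each worker in turn takes its cheapest remaining task) gives 252 min, worse by 11.
Next-best assignment: Kapoor→Task T6, Leclerc→Task T3, Rossi→Task T7, Quispe→Task T5 = 245 min.
Swapping Rossi↔Jensen (Rossi→Task T3 120 min, Jensen→Task T7 66 min) adds 19.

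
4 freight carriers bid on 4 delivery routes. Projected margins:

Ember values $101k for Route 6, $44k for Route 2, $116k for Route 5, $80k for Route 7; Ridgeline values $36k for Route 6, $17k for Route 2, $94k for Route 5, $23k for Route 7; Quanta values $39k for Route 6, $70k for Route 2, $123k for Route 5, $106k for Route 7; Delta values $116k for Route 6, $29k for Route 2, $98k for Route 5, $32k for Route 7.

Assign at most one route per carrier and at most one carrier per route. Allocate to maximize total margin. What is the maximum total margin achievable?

Maximum total: $360k

Optimal: Ember→Route 2 ($44k), Ridgeline→Route 5 ($94k), Quanta→Route 7 ($106k), Delta→Route 6 ($116k) — total 44+94+106+116 = $360k.
Column-greedy (each route in turn goes to its best remaining carrier) gives $325k, worse by 35.
Swapping Delta↔Ember (Delta→Route 2 $29k, Ember→Route 6 $101k) loses 30.
No other one-to-one assignment exceeds $360k.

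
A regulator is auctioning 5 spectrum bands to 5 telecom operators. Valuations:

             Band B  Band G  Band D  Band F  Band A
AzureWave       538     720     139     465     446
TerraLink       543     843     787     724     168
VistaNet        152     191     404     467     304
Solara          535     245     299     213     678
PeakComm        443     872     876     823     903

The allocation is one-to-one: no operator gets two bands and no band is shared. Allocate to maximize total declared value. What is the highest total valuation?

Maximum total: $3412M

Optimal: AzureWave→Band G ($720M), TerraLink→Band D ($787M), VistaNet→Band F ($467M), Solara→Band B ($535M), PeakComm→Band A ($903M) — total 720+787+467+535+903 = $3412M.
Row-greedy (each operator in turn takes its best remaining band) gives $3095M, worse by 317.
No other one-to-one assignment exceeds $3412M.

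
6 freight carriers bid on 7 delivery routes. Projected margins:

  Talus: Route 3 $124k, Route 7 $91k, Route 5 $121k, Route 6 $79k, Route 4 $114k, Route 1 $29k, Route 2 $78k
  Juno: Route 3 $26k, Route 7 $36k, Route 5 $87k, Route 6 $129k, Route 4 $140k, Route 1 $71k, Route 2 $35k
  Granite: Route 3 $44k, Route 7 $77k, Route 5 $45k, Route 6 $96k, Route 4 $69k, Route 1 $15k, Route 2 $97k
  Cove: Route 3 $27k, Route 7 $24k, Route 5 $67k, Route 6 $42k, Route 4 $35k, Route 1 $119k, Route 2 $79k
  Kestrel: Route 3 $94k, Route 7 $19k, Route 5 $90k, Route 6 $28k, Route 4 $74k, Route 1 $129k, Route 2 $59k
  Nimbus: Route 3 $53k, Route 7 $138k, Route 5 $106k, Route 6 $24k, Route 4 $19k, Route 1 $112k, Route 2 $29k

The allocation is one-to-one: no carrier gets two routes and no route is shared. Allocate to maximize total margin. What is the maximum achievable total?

Optimal: Talus→Route 5 ($121k), Juno→Route 4 ($140k), Granite→Route 2 ($97k), Cove→Route 1 ($119k), Kestrel→Route 3 ($94k), Nimbus→Route 7 ($138k) — total 121+140+97+119+94+138 = $709k.
Column-greedy (each route in turn goes to its best remaining carrier) gives $669k, worse by 40.

Maximum total: $709k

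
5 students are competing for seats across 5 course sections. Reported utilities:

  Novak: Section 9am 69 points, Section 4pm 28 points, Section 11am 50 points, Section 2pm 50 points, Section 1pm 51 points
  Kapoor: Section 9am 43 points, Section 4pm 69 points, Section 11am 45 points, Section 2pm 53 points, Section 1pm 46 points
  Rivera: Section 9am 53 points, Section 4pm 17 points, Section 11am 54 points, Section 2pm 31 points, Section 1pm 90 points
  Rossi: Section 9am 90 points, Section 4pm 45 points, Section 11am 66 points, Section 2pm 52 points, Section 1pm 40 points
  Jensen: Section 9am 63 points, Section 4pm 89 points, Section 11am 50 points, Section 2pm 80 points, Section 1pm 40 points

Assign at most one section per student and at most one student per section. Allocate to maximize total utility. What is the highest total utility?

Maximum total: 379 points

Optimal: Novak→Section 11am (50 points), Kapoor→Section 4pm (69 points), Rivera→Section 1pm (90 points), Rossi→Section 9am (90 points), Jensen→Section 2pm (80 points) — total 50+69+90+90+80 = 379 points.
Row-greedy (each student in turn takes its best remaining section) gives 374 points, worse by 5.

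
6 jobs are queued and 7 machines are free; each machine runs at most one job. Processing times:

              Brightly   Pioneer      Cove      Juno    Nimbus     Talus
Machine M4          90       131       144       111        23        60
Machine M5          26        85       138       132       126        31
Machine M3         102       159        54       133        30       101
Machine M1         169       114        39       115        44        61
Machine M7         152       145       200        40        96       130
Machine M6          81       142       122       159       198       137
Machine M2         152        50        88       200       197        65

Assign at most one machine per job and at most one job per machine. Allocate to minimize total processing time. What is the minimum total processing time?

Minimum total: 245 min

This is the linear assignment problem.
Optimal: Brightly→Machine M5 (26 min), Pioneer→Machine M2 (50 min), Cove→Machine M1 (39 min), Juno→Machine M7 (40 min), Nimbus→Machine M3 (30 min), Talus→Machine M4 (60 min) — total 26+50+39+40+30+60 = 245 min.
Next-best assignment: Brightly→Machine M5, Pioneer→Machine M2, Cove→Machine M3, Juno→Machine M7, Nimbus→Machine M4, Talus→Machine M1 = 254 min.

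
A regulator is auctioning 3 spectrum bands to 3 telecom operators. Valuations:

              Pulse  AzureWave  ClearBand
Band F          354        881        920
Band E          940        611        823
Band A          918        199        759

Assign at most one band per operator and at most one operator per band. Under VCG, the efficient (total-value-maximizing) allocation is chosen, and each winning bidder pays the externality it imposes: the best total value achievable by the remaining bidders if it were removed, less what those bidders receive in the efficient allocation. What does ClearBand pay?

Efficient allocation: Pulse→Band A ($918M), AzureWave→Band F ($881M), ClearBand→Band E ($823M); total welfare W = $2622M.
ClearBand receives Band E at value $823M, so the others get W − 823 = $1799M.
Without ClearBand: best allocation of the remaining 2 bidders over all 3 bands is Pulse→Band E ($940M), AzureWave→Band F ($881M), total $1821M.
VCG payment = (others' best without ClearBand) − (others' welfare with ClearBand) = 1821 − 1799 = $22M.

ClearBand pays $22M.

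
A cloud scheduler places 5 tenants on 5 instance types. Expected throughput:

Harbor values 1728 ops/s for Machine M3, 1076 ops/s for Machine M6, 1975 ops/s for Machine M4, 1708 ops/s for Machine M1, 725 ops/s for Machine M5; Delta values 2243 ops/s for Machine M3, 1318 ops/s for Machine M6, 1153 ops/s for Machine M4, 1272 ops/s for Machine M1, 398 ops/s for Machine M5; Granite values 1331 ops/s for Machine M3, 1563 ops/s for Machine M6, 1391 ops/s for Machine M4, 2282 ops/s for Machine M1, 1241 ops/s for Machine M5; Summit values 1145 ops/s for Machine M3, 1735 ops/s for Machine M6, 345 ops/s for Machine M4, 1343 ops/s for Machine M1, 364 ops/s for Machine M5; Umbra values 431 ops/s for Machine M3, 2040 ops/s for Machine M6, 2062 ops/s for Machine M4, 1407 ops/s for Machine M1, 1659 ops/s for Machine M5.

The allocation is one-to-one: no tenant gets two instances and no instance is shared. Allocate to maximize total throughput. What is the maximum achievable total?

Max total: 9894 ops/s

Optimal: Harbor→Machine M4 (1975 ops/s), Delta→Machine M3 (2243 ops/s), Granite→Machine M1 (2282 ops/s), Summit→Machine M6 (1735 ops/s), Umbra→Machine M5 (1659 ops/s) — total 1975+2243+2282+1735+1659 = 9894 ops/s.
Column-greedy (each instance in turn goes to its best remaining tenant) gives 8904 ops/s, worse by 990.
Swapping Harbor↔Delta (Harbor→Machine M3 1728 ops/s, Delta→Machine M4 1153 ops/s) loses 1337.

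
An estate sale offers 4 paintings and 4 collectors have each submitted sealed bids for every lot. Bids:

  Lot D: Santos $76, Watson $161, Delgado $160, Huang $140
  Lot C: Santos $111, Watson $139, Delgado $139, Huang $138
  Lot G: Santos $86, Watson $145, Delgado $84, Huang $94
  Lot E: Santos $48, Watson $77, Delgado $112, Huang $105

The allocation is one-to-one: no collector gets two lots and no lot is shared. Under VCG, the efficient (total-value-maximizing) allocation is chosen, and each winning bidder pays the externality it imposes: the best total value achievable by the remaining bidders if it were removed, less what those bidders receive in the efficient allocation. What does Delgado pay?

Efficient allocation: Santos→Lot C ($111), Watson→Lot G ($145), Delgado→Lot D ($160), Huang→Lot E ($105); total welfare W = $521.
Delgado receives Lot D at value $160, so the others get W − 160 = $361.
Without Delgado: best allocation of the remaining 3 bidders over all 4 lots is Santos→Lot C ($111), Watson→Lot G ($145), Huang→Lot D ($140), total $396.
VCG payment = (others' best without Delgado) − (others' welfare with Delgado) = 396 − 361 = $35.

Delgado pays $35.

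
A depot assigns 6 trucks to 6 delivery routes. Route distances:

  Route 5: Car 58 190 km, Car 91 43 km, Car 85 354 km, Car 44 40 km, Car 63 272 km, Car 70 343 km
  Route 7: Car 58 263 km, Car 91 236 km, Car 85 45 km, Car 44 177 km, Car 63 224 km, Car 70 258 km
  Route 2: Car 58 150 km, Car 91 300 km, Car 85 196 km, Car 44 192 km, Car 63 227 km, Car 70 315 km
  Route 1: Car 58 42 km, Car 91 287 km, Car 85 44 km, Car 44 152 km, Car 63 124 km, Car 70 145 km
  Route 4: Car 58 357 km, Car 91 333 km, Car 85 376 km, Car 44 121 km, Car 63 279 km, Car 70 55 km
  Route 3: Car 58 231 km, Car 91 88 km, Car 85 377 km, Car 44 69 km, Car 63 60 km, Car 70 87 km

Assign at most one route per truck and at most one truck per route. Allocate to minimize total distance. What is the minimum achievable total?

Min total: 437 km

Optimal: Car 58→Route 1 (42 km), Car 91→Route 5 (43 km), Car 85→Route 7 (45 km), Car 44→Route 2 (192 km), Car 63→Route 3 (60 km), Car 70→Route 4 (55 km) — total 42+43+45+192+60+55 = 437 km.
Row-greedy (each truck in turn takes its cheapest remaining route) gives 481 km, worse by 44.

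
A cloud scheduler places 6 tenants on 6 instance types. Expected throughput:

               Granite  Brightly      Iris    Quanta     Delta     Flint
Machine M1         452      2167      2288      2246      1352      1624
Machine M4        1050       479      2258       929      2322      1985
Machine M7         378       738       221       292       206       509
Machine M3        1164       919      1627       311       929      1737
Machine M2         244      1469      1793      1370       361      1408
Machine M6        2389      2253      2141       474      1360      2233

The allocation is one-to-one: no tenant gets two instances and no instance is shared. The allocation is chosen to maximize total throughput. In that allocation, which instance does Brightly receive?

Optimal: Granite→Machine M6 (2389 ops/s), Brightly→Machine M7 (738 ops/s), Iris→Machine M2 (1793 ops/s), Quanta→Machine M1 (2246 ops/s), Delta→Machine M4 (2322 ops/s), Flint→Machine M3 (1737 ops/s) — total 2389+738+1793+2246+2322+1737 = 11225 ops/s.
Column-greedy (each instance in turn goes to its best remaining tenant) gives 10844 ops/s, worse by 381.
Next-best assignment: Granite→Machine M6, Brightly→Machine M7, Iris→Machine M1, Quanta→Machine M2, Delta→Machine M4, Flint→Machine M3 = 10844 ops/s.
Every other assignment is strictly worse.
Brightly's own top instance is Machine M6 (2253 ops/s), but forcing Brightly→Machine M6 and reassigning the rest optimally gives only 10729 ops/s — worse by 496.

Brightly receives Machine M7.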